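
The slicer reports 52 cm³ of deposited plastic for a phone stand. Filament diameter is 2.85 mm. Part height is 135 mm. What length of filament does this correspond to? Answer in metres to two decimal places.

8.15 m

Cross-section of 2.85 mm filament: π·(2.85/2)² = 6.3794 mm².
L = 52000 mm³ / 6.3794 mm² = 8151.24 mm, i.e. 8.15 m.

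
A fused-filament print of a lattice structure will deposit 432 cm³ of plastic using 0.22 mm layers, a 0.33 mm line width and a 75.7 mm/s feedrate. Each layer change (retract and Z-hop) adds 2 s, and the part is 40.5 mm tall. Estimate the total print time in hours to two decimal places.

Extrusion cross-section = 0.22 × 0.33, so 0.0726 mm².
Path length: 432000 mm³ / 0.0726 mm² → 5950413.2 mm.
Print-move time = 5950413.2 / 75.7, so 78605.2 s.
Layers = ⌈40.5/0.22⌉ = 185.
Layer-change overhead = 185 × 2 = 370 s.
Total = 78605.2 + 370 = 78975.2 s = 21.94 hours.

21.94 hours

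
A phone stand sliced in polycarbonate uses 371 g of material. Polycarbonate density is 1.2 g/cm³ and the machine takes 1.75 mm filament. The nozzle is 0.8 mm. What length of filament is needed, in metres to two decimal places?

128.54 m

Extruded volume: 371/1.2 = 309.1667 cm³ (309166.7 mm³).
Cross-section of 1.75 mm filament: π·(1.75/2)² = 2.4053 mm².
Length = 309166.7 / 2.4053 = 128535.61 mm = 128.54 m.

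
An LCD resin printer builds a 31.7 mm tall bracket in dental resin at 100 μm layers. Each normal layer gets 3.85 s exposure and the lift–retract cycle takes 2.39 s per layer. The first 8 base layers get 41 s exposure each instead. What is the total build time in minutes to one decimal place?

37.9 minutes

Layer count = ceil(31.7 / 0.1) = 317.
Burn-in layers = 8 × (41 + 2.39), so 347.12 s.
Remaining layers = 309 × (3.85 + 2.39), so 1928.16 s.
Sum: 347.12 + 1928.16 = 2275.28 s → 37.9 minutes.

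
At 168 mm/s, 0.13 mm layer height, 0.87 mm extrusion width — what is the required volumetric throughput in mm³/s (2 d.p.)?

Extrusion cross-section = 0.13 × 0.87 = 0.1131 mm².
Volumetric flow = 168 × 0.1131 = 19.00 mm³/s.

19.00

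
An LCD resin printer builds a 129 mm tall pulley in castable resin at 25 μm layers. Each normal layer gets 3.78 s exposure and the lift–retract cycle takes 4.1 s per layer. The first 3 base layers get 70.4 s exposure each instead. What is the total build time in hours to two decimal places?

11.35 hours

Number of layers: 129 / 0.025 → 5160 (rounded up).
Base layers = 3 × (70.4 + 4.1), so 223.5 s.
Regular layers: 5157 × (3.78 + 4.1) → 40637.16 s.
Sum: 223.5 + 40637.16 = 40860.66 s → 11.35 hours.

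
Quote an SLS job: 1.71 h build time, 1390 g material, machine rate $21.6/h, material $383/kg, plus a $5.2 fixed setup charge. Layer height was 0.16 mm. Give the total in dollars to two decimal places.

Time charge = 21.6 × 1.71 = $36.936.
Material charge = 383 × 1390/1000, so $532.37.
Adding setup: 36.936 + 532.37 + 5.2 → 574.506 ≈ $574.51.

$574.51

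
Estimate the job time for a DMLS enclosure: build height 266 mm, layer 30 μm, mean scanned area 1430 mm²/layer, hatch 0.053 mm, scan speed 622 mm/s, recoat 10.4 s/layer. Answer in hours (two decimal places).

Layers = ⌈266/0.03⌉ = 8867.
Scan path per layer: 1430 / 0.053 → 26981.1 mm.
Scan time per layer = 26981.1 / 622 = 43.378 s.
Time per layer = 43.378 + 10.4 = 53.778 s.
8867 layers × 53.778 s/layer = 476849.526 s, i.e. 132.46 hours.

132.46 hours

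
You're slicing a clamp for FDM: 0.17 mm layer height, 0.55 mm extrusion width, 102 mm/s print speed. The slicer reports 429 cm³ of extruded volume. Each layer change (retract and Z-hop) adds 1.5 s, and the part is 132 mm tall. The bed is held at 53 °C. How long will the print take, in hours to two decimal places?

Line area: 0.17 × 0.55 → 0.0935 mm².
Total extruded path = 429000/0.0935 = 4588235.3 mm.
Extrusion time = 4588235.3 / 102, so 44982.7 s.
Layers = ⌈132/0.17⌉ = 777.
Layer-change overhead = 777 × 1.5 = 1165.5 s.
Altogether 44982.7 + 1165.5 = 46148.2 s, i.e. 12.82 hours.

12.82 hours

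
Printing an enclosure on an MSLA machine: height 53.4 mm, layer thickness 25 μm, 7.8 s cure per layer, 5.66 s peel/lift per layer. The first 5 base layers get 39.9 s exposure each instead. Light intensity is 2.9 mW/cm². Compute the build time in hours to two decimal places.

Layer count = ceil(53.4 / 0.025) = 2136.
Base layers = 5 × (39.9 + 5.66) = 227.8 s.
Normal layers = 2131 × (7.8 + 5.66), so 28683.26 s.
Total = 227.8 + 28683.26 = 28911.06 s = 8.03 hours.

8.03 hours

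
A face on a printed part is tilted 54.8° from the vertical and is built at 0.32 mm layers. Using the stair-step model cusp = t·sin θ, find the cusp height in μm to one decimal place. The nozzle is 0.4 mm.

h_c = t·sin θ = 0.32 × 0.8171 = 0.261472 mm (261.5 μm).

261.5 μm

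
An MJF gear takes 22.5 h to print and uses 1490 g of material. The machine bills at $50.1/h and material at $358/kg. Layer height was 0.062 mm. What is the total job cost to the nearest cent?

$1660.67

Machine-time cost = 50.1 × 22.5 = $1127.25.
Material charge = 358 × 1490/1000, so $533.42.
Total = 1127.25 + 533.42 = $1660.67.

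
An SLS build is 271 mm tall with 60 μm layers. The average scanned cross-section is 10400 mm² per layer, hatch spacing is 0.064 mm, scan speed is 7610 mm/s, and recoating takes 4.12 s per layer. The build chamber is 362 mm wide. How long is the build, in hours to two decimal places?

31.96 hours

Number of layers: 271 / 0.06 → 4517 (rounded up).
Per-layer scan distance: 10400 / 0.064 → 162500 mm.
Laser time per layer = 162500 / 7610 = 21.3535 s.
Layer cycle: 21.3535 + 4.12 → 25.4735 s.
Total: 4517 × 25.4735 s = 115063.7995 s → 31.96 hours.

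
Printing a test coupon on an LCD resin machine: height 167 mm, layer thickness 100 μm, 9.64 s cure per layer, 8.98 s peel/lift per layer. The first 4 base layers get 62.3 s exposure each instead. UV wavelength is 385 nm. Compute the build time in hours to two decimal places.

8.70 hours

Number of layers: 167 / 0.1 → 1670 (rounded up).
Burn-in layers = 4 × (62.3 + 8.98) = 285.12 s.
Regular layers = 1666 × (9.64 + 8.98) = 31020.92 s.
Total = 285.12 + 31020.92 = 31306.04 s = 8.70 hours.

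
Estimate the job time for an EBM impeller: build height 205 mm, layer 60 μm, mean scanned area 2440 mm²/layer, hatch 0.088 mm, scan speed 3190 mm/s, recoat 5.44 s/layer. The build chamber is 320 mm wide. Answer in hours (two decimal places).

13.41 hours

Number of layers: 205 / 0.06 → 3417 (rounded up).
Hatch length per layer = 2440 / 0.088, so 27727.3 mm.
Beam time per layer = 27727.3 / 3190, so 8.6919 s.
Layer cycle = 8.6919 + 5.44 = 14.1319 s.
Total: 3417 × 14.1319 s = 48288.7023 s → 13.41 hours.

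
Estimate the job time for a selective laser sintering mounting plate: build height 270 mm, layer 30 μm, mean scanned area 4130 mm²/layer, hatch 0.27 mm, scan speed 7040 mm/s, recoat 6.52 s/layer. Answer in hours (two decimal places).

21.73 hours

Number of layers: 270 / 0.03 → 9000 (rounded up).
Per-layer scan distance = 4130 / 0.27, so 15296.3 mm.
Scan time per layer: 15296.3 / 7040 → 2.1728 s.
Layer cycle = 2.1728 + 6.52, so 8.6928 s.
9000 layers × 8.6928 s/layer = 78235.2 s, i.e. 21.73 hours.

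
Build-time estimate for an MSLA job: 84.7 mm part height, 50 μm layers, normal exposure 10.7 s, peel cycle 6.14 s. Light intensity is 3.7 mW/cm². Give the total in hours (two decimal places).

Number of layers: 84.7 / 0.05 → 1694 (rounded up).
Cycle time = 10.7 + 6.14 = 16.84 s.
Build time: 1694 × 16.84 s = 28526.96 s, i.e. 7.92 hours.

7.92 hours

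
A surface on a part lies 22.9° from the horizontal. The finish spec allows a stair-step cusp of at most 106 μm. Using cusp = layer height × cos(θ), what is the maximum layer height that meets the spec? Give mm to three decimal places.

cos(22.9°) = 0.9212; t_max = 0.106/0.9212 = 0.115 mm.

0.115 mm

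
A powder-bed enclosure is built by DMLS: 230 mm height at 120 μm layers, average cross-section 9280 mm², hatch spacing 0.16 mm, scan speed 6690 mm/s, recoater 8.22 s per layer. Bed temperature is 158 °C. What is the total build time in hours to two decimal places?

Number of layers: 230 / 0.12 → 1917 (rounded up).
Scan path per layer = 9280 / 0.16 = 58000 mm.
Per-layer scan time = 58000 / 6690 = 8.6697 s.
Per-layer time = 8.6697 + 8.22, so 16.8897 s.
Build time = 1917 × 16.8897 = 32377.5549 s = 8.99 hours.

8.99 hours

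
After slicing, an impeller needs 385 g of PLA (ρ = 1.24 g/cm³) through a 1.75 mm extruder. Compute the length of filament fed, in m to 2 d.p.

Extruded volume: 385/1.24 = 310.4839 cm³ (310483.9 mm³).
Filament cross-section = π × (1.75/2)² = 2.4053 mm².
L = V/A = 310483.9/2.4053 = 129083.23 mm → 129.08 m.

129.08 m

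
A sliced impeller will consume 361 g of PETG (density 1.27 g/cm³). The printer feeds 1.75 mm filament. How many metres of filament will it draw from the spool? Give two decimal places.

Extruded volume: 361/1.27 = 284.252 cm³ (284252 mm³).
A = π r² = π × 0.875² = 2.4053 mm².
Length = 284252 / 2.4053 = 118177.36 mm = 118.18 m.

118.18 m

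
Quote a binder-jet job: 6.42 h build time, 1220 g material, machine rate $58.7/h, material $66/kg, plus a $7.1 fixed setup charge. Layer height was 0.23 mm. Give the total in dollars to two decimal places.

$464.47

Machine-time cost = 58.7 × 6.42, so $376.854.
Material charge = 66 × 1220/1000 = $80.52.
Adding setup: 376.854 + 80.52 + 7.1 → 464.474 ≈ $464.47.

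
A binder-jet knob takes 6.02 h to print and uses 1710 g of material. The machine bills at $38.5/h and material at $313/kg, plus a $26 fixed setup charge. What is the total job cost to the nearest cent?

$793.00

Time charge = 38.5 × 6.02, so $231.77.
Material cost = 313 × 1710/1000 = $535.23.
Adding setup: 231.77 + 535.23 + 26 → $793.00.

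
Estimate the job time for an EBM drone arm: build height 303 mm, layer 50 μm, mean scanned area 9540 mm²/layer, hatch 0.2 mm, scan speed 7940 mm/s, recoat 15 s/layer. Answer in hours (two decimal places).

35.36 hours

Layer count = ceil(303 / 0.05) = 6060.
Hatch length per layer = 9540 / 0.2 = 47700 mm.
Per-layer scan time: 47700 / 7940 → 6.0076 s.
Layer cycle = 6.0076 + 15 = 21.0076 s.
Build time = 6060 × 21.0076 = 127306.056 s = 35.36 hours.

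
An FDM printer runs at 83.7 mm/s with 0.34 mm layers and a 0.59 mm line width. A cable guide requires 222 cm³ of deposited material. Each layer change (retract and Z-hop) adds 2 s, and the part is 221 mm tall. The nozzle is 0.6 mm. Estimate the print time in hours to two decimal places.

4.03 hours

Bead cross-section = 0.34 × 0.59 = 0.2006 mm².
Toolpath length = 222 cm³ / 0.2006 mm² = 222000 / 0.2006 = 1106680 mm.
Time extruding = 1106680 / 83.7, so 13222 s.
Number of layers: 221 / 0.34 → 650 (rounded up).
Layer-change overhead = 650 × 2 = 1300 s.
Total = 13222 + 1300 = 14522 s = 4.03 hours.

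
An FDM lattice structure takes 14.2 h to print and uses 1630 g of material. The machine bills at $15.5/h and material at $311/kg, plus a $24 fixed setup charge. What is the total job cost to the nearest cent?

$751.03

Time charge = 15.5 × 14.2, so $220.10.
Material charge = 311 × 1630/1000, so $506.93.
Total = 220.10 + 506.93 + 24 = $751.03.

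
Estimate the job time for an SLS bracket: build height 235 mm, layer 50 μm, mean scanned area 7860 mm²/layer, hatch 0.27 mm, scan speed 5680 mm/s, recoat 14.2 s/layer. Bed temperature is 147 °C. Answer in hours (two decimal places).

Layers = ⌈235/0.05⌉ = 4700.
Scan path per layer = 7860 / 0.27, so 29111.1 mm.
Per-layer scan time = 29111.1 / 5680, so 5.1252 s.
Time per layer = 5.1252 + 14.2 = 19.3252 s.
Total: 4700 × 19.3252 s = 90828.44 s → 25.23 hours.

25.23 hours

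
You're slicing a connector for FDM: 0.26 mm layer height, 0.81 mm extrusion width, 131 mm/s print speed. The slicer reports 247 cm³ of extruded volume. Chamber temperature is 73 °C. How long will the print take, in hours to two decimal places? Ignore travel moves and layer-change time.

2.49 hours

Extrusion cross-section: 0.26 × 0.81 → 0.2106 mm².
Toolpath length = 247 cm³ / 0.2106 mm² = 247000 / 0.2106 = 1172839.5 mm.
Extrusion time = 1172839.5 / 131 = 8953 s.
8953 s = 2.49 hours.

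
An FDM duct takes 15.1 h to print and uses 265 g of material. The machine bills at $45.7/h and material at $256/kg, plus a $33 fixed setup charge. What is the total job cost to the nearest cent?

$790.91

Machine cost = 45.7 × 15.1, so $690.07.
Feedstock cost: 256 × 265/1000 → $67.84.
Total = 690.07 + 67.84 + 33 = $790.91.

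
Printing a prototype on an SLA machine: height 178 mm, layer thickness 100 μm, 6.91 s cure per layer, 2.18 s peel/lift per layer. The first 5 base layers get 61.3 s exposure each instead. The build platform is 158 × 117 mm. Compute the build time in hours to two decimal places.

Layer count = ceil(178 / 0.1) = 1780.
Burn-in layers: 5 × (61.3 + 2.18) → 317.4 s.
Regular layers: 1775 × (6.91 + 2.18) → 16134.75 s.
Total = 317.4 + 16134.75 = 16452.15 s = 4.57 hours.

4.57 hours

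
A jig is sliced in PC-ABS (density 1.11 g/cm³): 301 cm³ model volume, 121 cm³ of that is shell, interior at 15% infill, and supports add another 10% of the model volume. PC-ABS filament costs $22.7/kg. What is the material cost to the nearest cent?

Infill region: 301 − 121 → 180 cm³.
Deposited infill = 0.15 × 180 = 27 cm³.
Support = 0.10 × 301 = 30.1 cm³.
Deposited volume = 121 + 27 + 30.1 = 178.1 cm³.
Mass: 178.1 × 1.11 → 197.691 g.
Cost = 197.691 g / 1000 × $22.7/kg = $4.49.

$4.49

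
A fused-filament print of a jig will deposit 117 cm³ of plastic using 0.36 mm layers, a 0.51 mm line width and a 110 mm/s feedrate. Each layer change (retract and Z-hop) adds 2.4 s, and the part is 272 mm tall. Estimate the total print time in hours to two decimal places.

Line area = 0.36 × 0.51, so 0.1836 mm².
Total extruded path = 117000/0.1836 = 637254.9 mm.
Extrusion time = 637254.9 / 110 = 5793.2 s.
Number of layers: 272 / 0.36 → 756 (rounded up).
Non-print overhead = 756 × 2.4, so 1814.4 s.
Altogether 5793.2 + 1814.4 = 7607.6 s, i.e. 2.11 hours.

2.11 hours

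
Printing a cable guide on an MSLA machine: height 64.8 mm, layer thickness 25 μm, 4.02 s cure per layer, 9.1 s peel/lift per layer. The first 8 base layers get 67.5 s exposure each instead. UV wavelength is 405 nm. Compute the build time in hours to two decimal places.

Layers = ⌈64.8/0.025⌉ = 2592.
Base layers = 8 × (67.5 + 9.1) = 612.8 s.
Regular layers = 2584 × (4.02 + 9.1), so 33902.08 s.
Total = 612.8 + 33902.08 = 34514.88 s = 9.59 hours.

9.59 hours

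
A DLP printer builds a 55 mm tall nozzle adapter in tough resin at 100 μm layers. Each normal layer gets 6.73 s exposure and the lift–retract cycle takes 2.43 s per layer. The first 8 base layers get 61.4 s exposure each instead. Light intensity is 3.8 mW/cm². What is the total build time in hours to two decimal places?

1.52 hours

Number of layers: 55 / 0.1 → 550 (rounded up).
Burn-in layers: 8 × (61.4 + 2.43) → 510.64 s.
Remaining layers = 542 × (6.73 + 2.43), so 4964.72 s.
Total = 510.64 + 4964.72 = 5475.36 s = 1.52 hours.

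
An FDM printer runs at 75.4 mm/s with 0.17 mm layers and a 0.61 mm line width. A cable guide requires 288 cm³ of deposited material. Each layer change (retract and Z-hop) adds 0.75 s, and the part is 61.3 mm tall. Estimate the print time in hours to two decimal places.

Line area: 0.17 × 0.61 → 0.1037 mm².
Path length: 288000 mm³ / 0.1037 mm² → 2777242 mm.
Extrusion time: 2777242 / 75.4 → 36833.4 s.
Layer count = ceil(61.3 / 0.17) = 361.
Layer-change overhead = 361 × 0.75, so 270.75 s.
Total = 36833.4 + 270.75 = 37104.15 s = 10.31 hours.

10.31 hours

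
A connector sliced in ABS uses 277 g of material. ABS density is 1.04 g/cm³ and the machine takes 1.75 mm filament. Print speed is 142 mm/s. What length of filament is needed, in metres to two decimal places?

110.73 m

Extruded volume: 277/1.04 = 266.3462 cm³ (266346.2 mm³).
A = π r² = π × 0.875² = 2.4053 mm².
Length = 266346.2 / 2.4053 = 110733.05 mm = 110.73 m.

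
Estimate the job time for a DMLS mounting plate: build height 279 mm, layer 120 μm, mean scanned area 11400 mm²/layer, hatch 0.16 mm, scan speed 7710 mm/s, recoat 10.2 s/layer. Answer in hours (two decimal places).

12.56 hours

Layer count = ceil(279 / 0.12) = 2325.
Hatch length per layer: 11400 / 0.16 → 71250 mm.
Scan time per layer = 71250 / 7710, so 9.2412 s.
Time per layer = 9.2412 + 10.2, so 19.4412 s.
Total: 2325 × 19.4412 s = 45200.79 s → 12.56 hours.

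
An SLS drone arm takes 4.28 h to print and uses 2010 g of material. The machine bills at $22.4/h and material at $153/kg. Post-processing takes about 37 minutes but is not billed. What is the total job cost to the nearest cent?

$403.40

Time charge = 22.4 × 4.28, so $95.872.
Material charge = 153 × 2010/1000 = $307.53.
Total = 95.872 + 307.53 = 403.402 ≈ $403.40.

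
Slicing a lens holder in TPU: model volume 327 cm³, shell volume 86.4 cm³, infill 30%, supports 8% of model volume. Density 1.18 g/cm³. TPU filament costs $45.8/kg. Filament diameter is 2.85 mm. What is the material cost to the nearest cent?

$9.98

Interior volume = 327 − 86.4 = 240.6 cm³.
Infill deposited = 0.30 × 240.6, so 72.18 cm³.
Support = 0.08 × 327, so 26.16 cm³.
Deposited volume = 86.4 + 72.18 + 26.16, so 184.74 cm³.
Mass: 184.74 × 1.18 → 217.9932 g.
Cost = 217.9932 g / 1000 × $45.8/kg = $9.98.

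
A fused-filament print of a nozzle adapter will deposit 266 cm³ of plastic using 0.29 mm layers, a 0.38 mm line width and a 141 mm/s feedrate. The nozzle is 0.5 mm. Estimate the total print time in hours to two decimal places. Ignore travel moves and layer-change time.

Extrusion cross-section = 0.29 × 0.38, so 0.1102 mm².
Total extruded path = 266000/0.1102 = 2413793.1 mm.
Time extruding = 2413793.1 / 141, so 17119.1 s.
In the requested units: 17119.1 s = 4.76 hours.

4.76 hours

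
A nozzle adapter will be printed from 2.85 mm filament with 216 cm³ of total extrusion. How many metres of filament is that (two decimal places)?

33.86 m

Cross-section of 2.85 mm filament: π·(2.85/2)² = 6.3794 mm².
L = 216000 mm³ / 6.3794 mm² = 33858.98 mm, i.e. 33.86 m.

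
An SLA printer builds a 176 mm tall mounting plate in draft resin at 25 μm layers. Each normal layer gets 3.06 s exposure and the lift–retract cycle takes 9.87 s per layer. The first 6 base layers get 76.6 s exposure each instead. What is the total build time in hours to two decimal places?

25.41 hours

Layer count = ceil(176 / 0.025) = 7040.
Base layers = 6 × (76.6 + 9.87) = 518.82 s.
Remaining layers: 7034 × (3.06 + 9.87) → 90949.62 s.
Sum: 518.82 + 90949.62 = 91468.44 s → 25.41 hours.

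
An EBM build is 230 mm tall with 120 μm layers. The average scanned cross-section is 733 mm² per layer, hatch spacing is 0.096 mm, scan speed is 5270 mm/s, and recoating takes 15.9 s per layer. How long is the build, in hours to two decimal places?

Layers = ⌈230/0.12⌉ = 1917.
Hatch length per layer = 733 / 0.096 = 7635.4 mm.
Per-layer scan time: 7635.4 / 5270 → 1.4488 s.
Per-layer time = 1.4488 + 15.9 = 17.3488 s.
Total: 1917 × 17.3488 s = 33257.6496 s → 9.24 hours.

9.24 hours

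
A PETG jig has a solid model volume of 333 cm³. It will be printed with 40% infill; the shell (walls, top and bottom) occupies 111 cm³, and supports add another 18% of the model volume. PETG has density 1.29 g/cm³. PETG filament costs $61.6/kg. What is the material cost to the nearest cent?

Infill region: 333 − 111 → 222 cm³.
Infill volume: 0.40 × 222 → 88.8 cm³.
Support = 0.18 × 333 = 59.94 cm³.
Total extruded: 111 + 88.8 + 59.94 → 259.74 cm³.
Mass = 259.74 × 1.29 = 335.0646 g.
Cost = 335.0646 g / 1000 × $61.6/kg = $20.64.

$20.64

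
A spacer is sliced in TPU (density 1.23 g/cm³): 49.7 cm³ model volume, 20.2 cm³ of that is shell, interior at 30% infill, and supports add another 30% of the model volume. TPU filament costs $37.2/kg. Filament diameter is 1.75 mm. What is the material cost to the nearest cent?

Volume inside the shell = 49.7 − 20.2 = 29.5 cm³.
Infill deposited = 0.30 × 29.5 = 8.85 cm³.
Support = 0.30 × 49.7 = 14.91 cm³.
Total printed volume = 20.2 + 8.85 + 14.91 = 43.96 cm³.
Mass = 43.96 × 1.23 = 54.0708 g.
At $37.2/kg: 54.0708/1000 × 37.2 = $2.01.

$2.01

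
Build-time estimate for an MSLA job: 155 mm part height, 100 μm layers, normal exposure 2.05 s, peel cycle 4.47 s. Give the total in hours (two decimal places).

2.81 hours

Layer count = ceil(155 / 0.1) = 1550.
Per-layer time: 2.05 + 4.47 → 6.52 s.
Build time: 1550 × 6.52 s = 10106 s, i.e. 2.81 hours.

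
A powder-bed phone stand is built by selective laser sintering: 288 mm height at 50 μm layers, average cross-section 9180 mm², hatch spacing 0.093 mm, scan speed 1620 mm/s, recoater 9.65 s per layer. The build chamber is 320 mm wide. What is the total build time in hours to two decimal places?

Number of layers: 288 / 0.05 → 5760 (rounded up).
Hatch length per layer = 9180 / 0.093, so 98709.7 mm.
Scan time per layer = 98709.7 / 1620 = 60.9319 s.
Layer cycle = 60.9319 + 9.65, so 70.5819 s.
5760 layers × 70.5819 s/layer = 406551.744 s, i.e. 112.93 hours.

112.93 hours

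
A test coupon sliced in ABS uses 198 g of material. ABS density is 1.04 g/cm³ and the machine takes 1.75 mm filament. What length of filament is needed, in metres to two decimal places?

Volume = 198 g / 1.04 g·cm⁻³ = 190.3846 cm³ = 190384.6 mm³.
Filament cross-section = π × (1.75/2)² = 2.4053 mm².
Length = 190384.6 / 2.4053 = 79152.12 mm = 79.15 m.

79.15 m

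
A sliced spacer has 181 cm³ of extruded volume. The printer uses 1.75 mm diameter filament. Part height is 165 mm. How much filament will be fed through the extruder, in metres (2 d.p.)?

Cross-section of 1.75 mm filament: π·(1.75/2)² = 2.4053 mm².
Length = 181 cm³ / 2.4053 mm² = 181000 / 2.4053 = 75250.49 mm = 75.25 m.

75.25 m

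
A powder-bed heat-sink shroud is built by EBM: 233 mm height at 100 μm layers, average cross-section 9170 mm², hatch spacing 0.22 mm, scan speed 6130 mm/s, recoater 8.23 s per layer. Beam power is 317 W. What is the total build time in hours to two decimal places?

Layer count = ceil(233 / 0.1) = 2330.
Hatch length per layer: 9170 / 0.22 → 41681.8 mm.
Beam time per layer = 41681.8 / 6130 = 6.7996 s.
Time per layer = 6.7996 + 8.23 = 15.0296 s.
Build time = 2330 × 15.0296 = 35018.968 s = 9.73 hours.

9.73 hours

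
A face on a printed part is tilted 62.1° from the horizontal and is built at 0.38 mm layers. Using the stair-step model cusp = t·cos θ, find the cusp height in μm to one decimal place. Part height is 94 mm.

177.8 μm

cos(62.1°) = 0.4679, so cusp = 0.38 × 0.4679 = 0.177802 mm → 177.8 μm.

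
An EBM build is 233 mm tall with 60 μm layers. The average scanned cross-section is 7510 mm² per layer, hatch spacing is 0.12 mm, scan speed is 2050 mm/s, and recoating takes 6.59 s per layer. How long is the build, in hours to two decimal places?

40.05 hours

Number of layers: 233 / 0.06 → 3884 (rounded up).
Hatch length per layer = 7510 / 0.12 = 62583.3 mm.
Per-layer scan time: 62583.3 / 2050 → 30.5284 s.
Per-layer time: 30.5284 + 6.59 → 37.1184 s.
Build time = 3884 × 37.1184 = 144167.8656 s = 40.05 hours.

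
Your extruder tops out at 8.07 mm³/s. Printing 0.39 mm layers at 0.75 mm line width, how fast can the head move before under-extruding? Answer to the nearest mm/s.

28 mm/s

A: 0.39 × 0.75 → 0.2925 mm².
v_max = Q/A = 8.07/0.2925 = 27.59 mm/s → 28 mm/s.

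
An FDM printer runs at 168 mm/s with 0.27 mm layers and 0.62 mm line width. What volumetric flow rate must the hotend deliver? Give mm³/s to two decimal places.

28.12

Bead cross-section: 0.27 × 0.62 → 0.1674 mm².
Q = v·A = 168 × 0.1674 = 28.12 mm³/s.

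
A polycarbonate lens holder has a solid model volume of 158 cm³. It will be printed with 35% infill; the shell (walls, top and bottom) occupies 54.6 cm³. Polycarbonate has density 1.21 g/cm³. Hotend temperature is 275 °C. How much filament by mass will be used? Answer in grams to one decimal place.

Interior volume = 158 − 54.6 = 103.4 cm³.
Infill volume = 0.35 × 103.4, so 36.19 cm³.
Deposited volume = 54.6 + 36.19 = 90.79 cm³.
Mass: 90.79 × 1.21 → 109.8559 g.

109.9 g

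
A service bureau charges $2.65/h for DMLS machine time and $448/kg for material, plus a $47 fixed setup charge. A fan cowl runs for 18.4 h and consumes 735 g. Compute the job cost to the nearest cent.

Machine cost: 2.65 × 18.4 → $48.76.
Feedstock cost = 448 × 735/1000 = $329.28.
Adding setup: 48.76 + 329.28 + 47 → $425.04.

$425.04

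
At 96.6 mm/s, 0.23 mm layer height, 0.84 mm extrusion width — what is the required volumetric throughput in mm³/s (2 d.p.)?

Extrusion cross-section: 0.23 × 0.84 → 0.1932 mm².
Q = v·A = 96.6 × 0.1932 = 18.66 mm³/s.

18.66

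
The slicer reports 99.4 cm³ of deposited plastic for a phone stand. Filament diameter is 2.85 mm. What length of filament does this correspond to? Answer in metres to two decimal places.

15.58 m

A = π r² = π × 1.425² = 6.3794 mm².
L = 99400 mm³ / 6.3794 mm² = 15581.4 mm, i.e. 15.58 m.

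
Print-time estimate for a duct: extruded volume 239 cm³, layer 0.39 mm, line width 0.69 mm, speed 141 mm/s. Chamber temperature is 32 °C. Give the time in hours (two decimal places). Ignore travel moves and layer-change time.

1.75 hours

Bead cross-section = 0.39 × 0.69 = 0.2691 mm².
Path length: 239000 mm³ / 0.2691 mm² → 888145.7 mm.
Extrusion time = 888145.7 / 141, so 6298.9 s.
That's 6298.9 s → 1.75 hours.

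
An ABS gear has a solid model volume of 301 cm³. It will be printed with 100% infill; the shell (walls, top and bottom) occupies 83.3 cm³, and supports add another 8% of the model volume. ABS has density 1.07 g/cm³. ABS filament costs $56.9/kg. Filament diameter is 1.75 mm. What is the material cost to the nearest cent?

Volume inside the shell = 301 − 83.3 = 217.7 cm³.
Infill deposited: 1.00 × 217.7 → 217.7 cm³.
Support = 0.08 × 301, so 24.08 cm³.
Total printed volume = 83.3 + 217.7 + 24.08 = 325.08 cm³.
Mass = 325.08 × 1.07 = 347.8356 g.
Cost = 347.8356 g / 1000 × $56.9/kg = $19.79.

$19.79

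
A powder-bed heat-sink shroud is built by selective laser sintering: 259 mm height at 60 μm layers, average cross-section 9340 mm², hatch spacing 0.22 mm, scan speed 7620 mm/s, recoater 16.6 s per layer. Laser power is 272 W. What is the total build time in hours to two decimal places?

26.59 hours

Layers = ⌈259/0.06⌉ = 4317.
Hatch length per layer = 9340 / 0.22 = 42454.5 mm.
Laser time per layer = 42454.5 / 7620 = 5.5715 s.
Per-layer time = 5.5715 + 16.6 = 22.1715 s.
4317 layers × 22.1715 s/layer = 95714.3655 s, i.e. 26.59 hours.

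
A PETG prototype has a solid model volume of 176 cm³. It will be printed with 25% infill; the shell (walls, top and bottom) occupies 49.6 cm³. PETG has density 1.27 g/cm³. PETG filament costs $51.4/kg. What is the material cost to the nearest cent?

Infill region = 176 − 49.6, so 126.4 cm³.
Infill deposited = 0.25 × 126.4, so 31.6 cm³.
Deposited volume = 49.6 + 31.6, so 81.2 cm³.
Mass: 81.2 × 1.27 → 103.124 g.
Cost = 103.124 g / 1000 × $51.4/kg = $5.30.

$5.30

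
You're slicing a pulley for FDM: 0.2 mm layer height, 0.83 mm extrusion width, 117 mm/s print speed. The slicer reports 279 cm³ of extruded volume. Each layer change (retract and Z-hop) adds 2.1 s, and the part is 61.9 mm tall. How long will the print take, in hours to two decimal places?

4.17 hours

Bead cross-section: 0.2 × 0.83 → 0.166 mm².
Path length: 279000 mm³ / 0.166 mm² → 1680722.9 mm.
Print-move time = 1680722.9 / 117, so 14365.2 s.
Layers = ⌈61.9/0.2⌉ = 310.
Z-hop total = 310 × 2.1, so 651 s.
Altogether 14365.2 + 651 = 15016.2 s, i.e. 4.17 hours.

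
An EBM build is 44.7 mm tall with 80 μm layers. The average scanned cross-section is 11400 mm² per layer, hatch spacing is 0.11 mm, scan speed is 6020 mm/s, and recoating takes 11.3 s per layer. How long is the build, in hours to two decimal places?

Number of layers: 44.7 / 0.08 → 559 (rounded up).
Hatch length per layer = 11400 / 0.11 = 103636.4 mm.
Per-layer scan time = 103636.4 / 6020 = 17.2153 s.
Time per layer = 17.2153 + 11.3, so 28.5153 s.
Total: 559 × 28.5153 s = 15940.0527 s → 4.43 hours.

4.43 hours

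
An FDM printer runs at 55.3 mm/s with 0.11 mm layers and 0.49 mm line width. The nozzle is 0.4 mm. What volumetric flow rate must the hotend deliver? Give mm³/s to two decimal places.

Bead cross-section = 0.11 × 0.49, so 0.0539 mm².
Volumetric flow = 55.3 × 0.0539 = 2.98 mm³/s.

2.98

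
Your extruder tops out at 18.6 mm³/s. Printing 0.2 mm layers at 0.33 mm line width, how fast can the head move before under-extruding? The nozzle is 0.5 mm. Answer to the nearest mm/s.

282 mm/s

A: 0.2 × 0.33 → 0.066 mm².
v_max = Q/A = 18.6/0.066 = 281.82 mm/s → 282 mm/s.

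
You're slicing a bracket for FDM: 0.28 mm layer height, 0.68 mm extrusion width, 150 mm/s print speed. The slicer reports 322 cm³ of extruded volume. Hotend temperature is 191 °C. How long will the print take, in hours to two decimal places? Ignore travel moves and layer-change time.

3.13 hours

Line area = 0.28 × 0.68 = 0.1904 mm².
Path length: 322000 mm³ / 0.1904 mm² → 1691176.5 mm.
Time extruding = 1691176.5 / 150 = 11274.5 s.
That's 11274.5 s → 3.13 hours.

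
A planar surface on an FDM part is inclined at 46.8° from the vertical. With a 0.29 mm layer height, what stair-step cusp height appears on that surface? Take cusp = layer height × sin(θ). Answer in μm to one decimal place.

Cusp = layer height × sin(46.8°) = 0.29 × 0.7290 = 0.21141 mm = 211.4 μm.

211.4 μm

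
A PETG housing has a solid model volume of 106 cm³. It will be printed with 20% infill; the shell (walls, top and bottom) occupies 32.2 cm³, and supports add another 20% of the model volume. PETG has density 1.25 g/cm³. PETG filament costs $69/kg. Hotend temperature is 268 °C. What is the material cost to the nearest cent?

Infill region: 106 − 32.2 → 73.8 cm³.
Infill deposited = 0.20 × 73.8, so 14.76 cm³.
Support = 0.20 × 106, so 21.2 cm³.
Deposited volume: 32.2 + 14.76 + 21.2 → 68.16 cm³.
Mass: 68.16 × 1.25 → 85.2 g.
At $69/kg: 85.2/1000 × 69 = $5.88.

$5.88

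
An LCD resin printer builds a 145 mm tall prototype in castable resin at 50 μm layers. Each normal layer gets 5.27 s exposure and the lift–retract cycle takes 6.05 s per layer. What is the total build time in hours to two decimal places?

Layers = ⌈145/0.05⌉ = 2900.
Cycle time: 5.27 + 6.05 → 11.32 s.
Total = 2900 × 11.32 = 32828 s = 9.12 hours.

9.12 hours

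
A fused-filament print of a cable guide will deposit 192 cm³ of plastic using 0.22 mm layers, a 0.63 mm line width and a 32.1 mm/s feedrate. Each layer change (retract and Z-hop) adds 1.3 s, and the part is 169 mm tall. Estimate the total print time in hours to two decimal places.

Bead cross-section: 0.22 × 0.63 → 0.1386 mm².
Toolpath length = 192 cm³ / 0.1386 mm² = 192000 / 0.1386 = 1385281.4 mm.
Time extruding: 1385281.4 / 32.1 → 43155.2 s.
Number of layers: 169 / 0.22 → 769 (rounded up).
Layer-change overhead: 769 × 1.3 → 999.7 s.
Altogether 43155.2 + 999.7 = 44154.9 s, i.e. 12.27 hours.

12.27 hours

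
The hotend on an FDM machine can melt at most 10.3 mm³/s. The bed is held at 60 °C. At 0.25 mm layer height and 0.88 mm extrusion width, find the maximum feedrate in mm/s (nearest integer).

A = 0.25 × 0.88 = 0.22 mm².
Max speed = 10.3 / 0.22 = 46.82 ≈ 47 mm/s.

47 mm/s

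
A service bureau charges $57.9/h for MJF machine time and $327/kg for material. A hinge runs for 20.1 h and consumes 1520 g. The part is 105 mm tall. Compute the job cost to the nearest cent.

$1660.83

Machine cost: 57.9 × 20.1 → $1163.79.
Feedstock cost = 327 × 1520/1000 = $497.04.
Job cost: 1163.79 + 497.04 = $1660.83.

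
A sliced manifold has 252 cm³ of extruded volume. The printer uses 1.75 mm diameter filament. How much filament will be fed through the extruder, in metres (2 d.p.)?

Filament cross-section = π × (1.75/2)² = 2.4053 mm².
L = 252000 mm³ / 2.4053 mm² = 104768.64 mm, i.e. 104.77 m.

104.77 m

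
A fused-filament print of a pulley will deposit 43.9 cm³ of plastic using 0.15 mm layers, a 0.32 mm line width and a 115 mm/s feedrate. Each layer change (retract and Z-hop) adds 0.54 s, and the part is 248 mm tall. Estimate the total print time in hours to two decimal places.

2.46 hours

Line area = 0.15 × 0.32, so 0.048 mm².
Total extruded path = 43900/0.048 = 914583.3 mm.
Print-move time: 914583.3 / 115 → 7952.9 s.
Number of layers: 248 / 0.15 → 1654 (rounded up).
Non-print overhead: 1654 × 0.54 → 893.16 s.
Total = 7952.9 + 893.16 = 8846.06 s = 2.46 hours.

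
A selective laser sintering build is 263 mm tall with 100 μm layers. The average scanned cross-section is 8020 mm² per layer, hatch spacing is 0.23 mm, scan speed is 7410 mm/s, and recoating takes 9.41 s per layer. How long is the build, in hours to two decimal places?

10.31 hours

Layers = ⌈263/0.1⌉ = 2630.
Hatch length per layer = 8020 / 0.23, so 34869.6 mm.
Scan time per layer: 34869.6 / 7410 → 4.7057 s.
Per-layer time: 4.7057 + 9.41 → 14.1157 s.
2630 layers × 14.1157 s/layer = 37124.291 s, i.e. 10.31 hours.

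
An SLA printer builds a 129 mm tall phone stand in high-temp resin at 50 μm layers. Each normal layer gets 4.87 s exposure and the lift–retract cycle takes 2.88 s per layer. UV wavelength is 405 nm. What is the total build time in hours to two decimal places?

5.55 hours

Number of layers: 129 / 0.05 → 2580 (rounded up).
Per-layer time: 4.87 + 2.88 → 7.75 s.
Total = 2580 × 7.75 = 19995 s = 5.55 hours.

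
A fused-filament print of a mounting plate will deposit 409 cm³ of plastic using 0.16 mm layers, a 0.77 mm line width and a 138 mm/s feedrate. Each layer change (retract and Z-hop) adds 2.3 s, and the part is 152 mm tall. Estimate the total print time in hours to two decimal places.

7.29 hours

Extrusion cross-section: 0.16 × 0.77 → 0.1232 mm².
Toolpath length = 409 cm³ / 0.1232 mm² = 409000 / 0.1232 = 3319805.2 mm.
Extrusion time = 3319805.2 / 138 = 24056.6 s.
Number of layers: 152 / 0.16 → 950 (rounded up).
Z-hop total = 950 × 2.3, so 2185 s.
Total = 24056.6 + 2185 = 26241.6 s = 7.29 hours.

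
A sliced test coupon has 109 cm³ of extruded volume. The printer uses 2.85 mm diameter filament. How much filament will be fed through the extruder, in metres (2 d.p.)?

17.09 m

Cross-section of 2.85 mm filament: π·(2.85/2)² = 6.3794 mm².
L = 109000 mm³ / 6.3794 mm² = 17086.25 mm, i.e. 17.09 m.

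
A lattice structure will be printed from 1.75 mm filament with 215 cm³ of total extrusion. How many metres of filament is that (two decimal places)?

A = π r² = π × 0.875² = 2.4053 mm².
L = 215000 mm³ / 2.4053 mm² = 89385.94 mm, i.e. 89.39 m.

89.39 m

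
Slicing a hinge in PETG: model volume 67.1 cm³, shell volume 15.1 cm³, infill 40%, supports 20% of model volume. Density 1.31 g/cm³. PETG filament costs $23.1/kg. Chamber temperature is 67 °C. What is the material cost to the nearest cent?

$1.49

Volume inside the shell = 67.1 − 15.1 = 52 cm³.
Infill deposited: 0.40 × 52 → 20.8 cm³.
Support: 0.20 × 67.1 → 13.42 cm³.
Total extruded = 15.1 + 20.8 + 13.42 = 49.32 cm³.
Mass: 49.32 × 1.31 → 64.6092 g.
Cost = 64.6092 g / 1000 × $23.1/kg = $1.49.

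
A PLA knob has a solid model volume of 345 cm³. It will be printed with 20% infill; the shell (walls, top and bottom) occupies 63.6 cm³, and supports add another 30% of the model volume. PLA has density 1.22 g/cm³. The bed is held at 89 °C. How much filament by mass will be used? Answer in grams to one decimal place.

Infill region = 345 − 63.6, so 281.4 cm³.
Deposited infill = 0.20 × 281.4, so 56.28 cm³.
Support = 0.30 × 345 = 103.5 cm³.
Deposited volume = 63.6 + 56.28 + 103.5 = 223.38 cm³.
Mass = 223.38 × 1.22, so 272.5236 g.

272.5 g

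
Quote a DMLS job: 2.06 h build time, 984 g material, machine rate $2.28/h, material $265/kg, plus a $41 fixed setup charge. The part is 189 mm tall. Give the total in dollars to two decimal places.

Time charge = 2.28 × 2.06 = $4.6968.
Material cost = 265 × 984/1000 = $260.76.
Total = 4.6968 + 260.76 + 41 = 306.4568 ≈ $306.46.

$306.46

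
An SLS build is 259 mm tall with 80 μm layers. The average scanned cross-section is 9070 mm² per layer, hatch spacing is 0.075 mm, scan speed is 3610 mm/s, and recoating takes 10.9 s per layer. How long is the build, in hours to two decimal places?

Layers = ⌈259/0.08⌉ = 3238.
Hatch length per layer = 9070 / 0.075 = 120933.3 mm.
Laser time per layer = 120933.3 / 3610 = 33.4995 s.
Per-layer time = 33.4995 + 10.9 = 44.3995 s.
Build time = 3238 × 44.3995 = 143765.581 s = 39.93 hours.

39.93 hours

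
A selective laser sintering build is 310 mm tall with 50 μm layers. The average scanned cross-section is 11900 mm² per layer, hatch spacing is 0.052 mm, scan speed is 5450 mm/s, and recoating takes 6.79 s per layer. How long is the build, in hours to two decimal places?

Layers = ⌈310/0.05⌉ = 6200.
Hatch length per layer = 11900 / 0.052 = 228846.2 mm.
Scan time per layer = 228846.2 / 5450 = 41.9901 s.
Per-layer time: 41.9901 + 6.79 → 48.7801 s.
6200 layers × 48.7801 s/layer = 302436.62 s, i.e. 84.01 hours.

84.01 hours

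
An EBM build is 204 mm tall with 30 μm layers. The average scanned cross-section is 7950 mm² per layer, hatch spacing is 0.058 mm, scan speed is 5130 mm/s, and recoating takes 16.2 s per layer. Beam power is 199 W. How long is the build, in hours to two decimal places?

81.07 hours

Layers = ⌈204/0.03⌉ = 6800.
Per-layer scan distance = 7950 / 0.058, so 137069 mm.
Beam time per layer = 137069 / 5130, so 26.7191 s.
Layer cycle = 26.7191 + 16.2, so 42.9191 s.
6800 layers × 42.9191 s/layer = 291849.88 s, i.e. 81.07 hours.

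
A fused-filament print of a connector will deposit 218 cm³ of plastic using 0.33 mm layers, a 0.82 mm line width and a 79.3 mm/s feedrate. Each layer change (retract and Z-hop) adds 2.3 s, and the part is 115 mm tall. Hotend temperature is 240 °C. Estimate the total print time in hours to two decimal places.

Bead cross-section: 0.33 × 0.82 → 0.2706 mm².
Toolpath length = 218 cm³ / 0.2706 mm² = 218000 / 0.2706 = 805617.1 mm.
Time extruding: 805617.1 / 79.3 → 10159.1 s.
Layers = ⌈115/0.33⌉ = 349.
Layer-change overhead: 349 × 2.3 → 802.7 s.
Total = 10159.1 + 802.7 = 10961.8 s = 3.04 hours.

3.04 hours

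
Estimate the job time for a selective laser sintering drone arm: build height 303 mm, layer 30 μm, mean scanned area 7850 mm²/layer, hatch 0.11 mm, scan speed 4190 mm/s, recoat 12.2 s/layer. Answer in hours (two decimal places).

82.01 hours

Layer count = ceil(303 / 0.03) = 10100.
Per-layer scan distance = 7850 / 0.11 = 71363.6 mm.
Scan time per layer: 71363.6 / 4190 → 17.0319 s.
Time per layer: 17.0319 + 12.2 → 29.2319 s.
Total: 10100 × 29.2319 s = 295242.19 s → 82.01 hours.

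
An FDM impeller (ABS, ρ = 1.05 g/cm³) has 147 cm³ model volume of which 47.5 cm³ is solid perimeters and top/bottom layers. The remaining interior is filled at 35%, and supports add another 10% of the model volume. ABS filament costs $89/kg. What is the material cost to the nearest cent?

Volume inside the shell = 147 − 47.5 = 99.5 cm³.
Infill deposited = 0.35 × 99.5 = 34.825 cm³.
Support: 0.10 × 147 → 14.7 cm³.
Deposited volume: 47.5 + 34.825 + 14.7 → 97.025 cm³.
Mass: 97.025 × 1.05 → 101.87625 g.
At $89/kg: 101.87625/1000 × 89 = $9.07.

$9.07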